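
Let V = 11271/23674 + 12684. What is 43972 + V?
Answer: 1341285415/23674 ≈ 56657.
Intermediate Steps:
V = 300292287/23674 (V = 11271*(1/23674) + 12684 = 11271/23674 + 12684 = 300292287/23674 ≈ 12684.)
43972 + V = 43972 + 300292287/23674 = 1341285415/23674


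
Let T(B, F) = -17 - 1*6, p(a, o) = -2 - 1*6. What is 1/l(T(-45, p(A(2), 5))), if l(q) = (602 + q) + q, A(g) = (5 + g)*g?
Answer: 1/556 ≈ 0.0017986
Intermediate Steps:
A(g) = g*(5 + g)
p(a, o) = -8 (p(a, o) = -2 - 6 = -8)
T(B, F) = -23 (T(B, F) = -17 - 6 = -23)
l(q) = 602 + 2*q
1/l(T(-45, p(A(2), 5))) = 1/(602 + 2*(-23)) = 1/(602 - 46) = 1/556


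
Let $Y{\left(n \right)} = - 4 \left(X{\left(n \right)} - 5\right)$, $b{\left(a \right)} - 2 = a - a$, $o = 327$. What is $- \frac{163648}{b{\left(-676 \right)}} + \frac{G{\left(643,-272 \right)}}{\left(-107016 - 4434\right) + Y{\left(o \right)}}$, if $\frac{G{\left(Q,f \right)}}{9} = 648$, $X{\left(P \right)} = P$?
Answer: $- \frac{4612339972}{56369} \approx -81824.0$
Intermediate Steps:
$G{\left(Q,f \right)} = 5832$ ($G{\left(Q,f \right)} = 9 \cdot 648 = 5832$)
$b{\left(a \right)} = 2$ ($b{\left(a \right)} = 2 + \left(a - a\right) = 2 + 0 = 2$)
$Y{\left(n \right)} = 20 - 4 n$ ($Y{\left(n \right)} = - 4 \left(n - 5\right) = - 4 \left(-5 + n\right) = 20 - 4 n$)
$- \frac{163648}{b{\left(-676 \right)}} + \frac{G{\left(643,-272 \right)}}{\left(-107016 - 4434\right) + Y{\left(o \right)}} = - \frac{163648}{2} + \frac{5832}{\left(-107016 - 4434\right) + \left(20 - 1308\right)} = \left(-163648\right) \frac{1}{2} + \frac{5832}{-111450 + \left(20 - 1308\right)} = -81824 + \frac{5832}{-111450 - 1288} = -81824 + \frac{5832}{-112738} = -81824 + 5832 \left(- \frac{1}{112738}\right) = -81824 - \frac{2916}{56369} = - \frac{4612339972}{56369}$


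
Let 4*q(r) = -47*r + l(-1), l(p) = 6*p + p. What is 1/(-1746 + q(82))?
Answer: -4/10845 ≈ -0.00036883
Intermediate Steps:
l(p) = 7*p
q(r) = -7/4 - 47*r/4 (q(r) = (-47*r + 7*(-1))/4 = (-47*r - 7)/4 = (-7 - 47*r)/4 = -7/4 - 47*r/4)
1/(-1746 + q(82)) = 1/(-1746 + (-7/4 - 47/4*82)) = 1/(-1746 + (-7/4 - 1927/2)) = 1/(-1746 - 3861/4) = 1/(-10845/4) = -4/10845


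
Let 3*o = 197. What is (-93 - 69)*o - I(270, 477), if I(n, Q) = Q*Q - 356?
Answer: -237811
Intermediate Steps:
o = 197/3 (o = (⅓)*197 = 197/3 ≈ 65.667)
I(n, Q) = -356 + Q² (I(n, Q) = Q² - 356 = -356 + Q²)
(-93 - 69)*o - I(270, 477) = (-93 - 69)*(197/3) - (-356 + 477²) = -162*197/3 - (-356 + 227529) = -10638 - 1*227173 = -10638 - 227173 = -237811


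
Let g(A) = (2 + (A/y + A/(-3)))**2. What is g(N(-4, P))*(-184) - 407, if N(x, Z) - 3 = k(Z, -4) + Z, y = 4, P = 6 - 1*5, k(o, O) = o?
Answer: -15629/18 ≈ -868.28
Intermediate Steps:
P = 1 (P = 6 - 5 = 1)
N(x, Z) = 3 + 2*Z (N(x, Z) = 3 + (Z + Z) = 3 + 2*Z)
g(A) = (2 - A/12)**2 (g(A) = (2 + (A/4 + A/(-3)))**2 = (2 + (A*(1/4) + A*(-1/3)))**2 = (2 + (A/4 - A/3))**2 = (2 - A/12)**2)
g(N(-4, P))*(-184) - 407 = ((24 - (3 + 2*1))**2/144)*(-184) - 407 = ((24 - (3 + 2))**2/144)*(-184) - 407 = ((24 - 1*5)**2/144)*(-184) - 407 = ((24 - 5)**2/144)*(-184) - 407 = ((1/144)*19**2)*(-184) - 407 = ((1/144)*361)*(-184) - 407 = (361/144)*(-184) - 407 = -8303/18 - 407 = -15629/18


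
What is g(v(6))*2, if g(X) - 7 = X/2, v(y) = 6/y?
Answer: 15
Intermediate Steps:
g(X) = 7 + X/2
g(v(6))*2 = (7 + (6/6)/2)*2 = (7 + (6*(1/6))/2)*2 = (7 + (1/2)*1)*2 = (7 + 1/2)*2 = (15/2)*2 = 15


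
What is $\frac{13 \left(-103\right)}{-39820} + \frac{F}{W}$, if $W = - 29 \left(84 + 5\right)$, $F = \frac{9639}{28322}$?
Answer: $\frac{409646411}{12230274980} \approx 0.033494$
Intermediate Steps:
$F = \frac{81}{238}$ ($F = 9639 \cdot \frac{1}{28322} = \frac{81}{238} \approx 0.34034$)
$W = -2581$ ($W = \left(-29\right) 89 = -2581$)
$\frac{13 \left(-103\right)}{-39820} + \frac{F}{W} = \frac{13 \left(-103\right)}{-39820} + \frac{81}{238 \left(-2581\right)} = \left(-1339\right) \left(- \frac{1}{39820}\right) + \frac{81}{238} \left(- \frac{1}{2581}\right) = \frac{1339}{39820} - \frac{81}{614278} = \frac{409646411}{12230274980}$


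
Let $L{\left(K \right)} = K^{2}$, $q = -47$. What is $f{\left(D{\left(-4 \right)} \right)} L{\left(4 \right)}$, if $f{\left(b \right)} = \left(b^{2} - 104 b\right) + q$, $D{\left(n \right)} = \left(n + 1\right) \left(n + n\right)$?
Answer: $-31472$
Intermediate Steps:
$D{\left(n \right)} = 2 n \left(1 + n\right)$ ($D{\left(n \right)} = \left(1 + n\right) 2 n = 2 n \left(1 + n\right)$)
$f{\left(b \right)} = -47 + b^{2} - 104 b$ ($f{\left(b \right)} = \left(b^{2} - 104 b\right) - 47 = -47 + b^{2} - 104 b$)
$f{\left(D{\left(-4 \right)} \right)} L{\left(4 \right)} = \left(-47 + \left(2 \left(-4\right) \left(1 - 4\right)\right)^{2} - 104 \cdot 2 \left(-4\right) \left(1 - 4\right)\right) 4^{2} = \left(-47 + \left(2 \left(-4\right) \left(-3\right)\right)^{2} - 104 \cdot 2 \left(-4\right) \left(-3\right)\right) 16 = \left(-47 + 24^{2} - 2496\right) 16 = \left(-47 + 576 - 2496\right) 16 = \left(-1967\right) 16 = -31472$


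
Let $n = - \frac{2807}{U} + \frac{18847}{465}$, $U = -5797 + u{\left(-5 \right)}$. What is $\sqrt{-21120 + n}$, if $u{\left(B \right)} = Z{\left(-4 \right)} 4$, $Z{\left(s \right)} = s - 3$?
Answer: $\frac{7 i \sqrt{5049767725914}}{108345} \approx 145.19 i$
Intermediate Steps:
$Z{\left(s \right)} = -3 + s$
$u{\left(B \right)} = -28$ ($u{\left(B \right)} = \left(-3 - 4\right) 4 = \left(-7\right) 4 = -28$)
$U = -5825$ ($U = -5797 - 28 = -5825$)
$n = \frac{22217806}{541725}$ ($n = - \frac{2807}{-5825} + \frac{18847}{465} = \left(-2807\right) \left(- \frac{1}{5825}\right) + 18847 \cdot \frac{1}{465} = \frac{2807}{5825} + \frac{18847}{465} = \frac{22217806}{541725} \approx 41.013$)
$\sqrt{-21120 + n} = \sqrt{-21120 + \frac{22217806}{541725}} = \sqrt{- \frac{11419014194}{541725}} = \frac{7 i \sqrt{5049767725914}}{108345}$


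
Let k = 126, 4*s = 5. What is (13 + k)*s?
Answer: 695/4 ≈ 173.75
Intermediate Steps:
s = 5/4 (s = (¼)*5 = 5/4 ≈ 1.2500)
(13 + k)*s = (13 + 126)*(5/4) = 139*(5/4) = 695/4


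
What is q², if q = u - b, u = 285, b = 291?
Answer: 36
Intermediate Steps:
q = -6 (q = 285 - 1*291 = 285 - 291 = -6)
q² = (-6)² = 36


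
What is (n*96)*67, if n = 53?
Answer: 340896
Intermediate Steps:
(n*96)*67 = (53*96)*67 = 5088*67 = 340896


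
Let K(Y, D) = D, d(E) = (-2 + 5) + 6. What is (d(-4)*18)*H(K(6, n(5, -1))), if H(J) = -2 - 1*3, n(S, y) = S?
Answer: -810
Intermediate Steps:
d(E) = 9 (d(E) = 3 + 6 = 9)
H(J) = -5 (H(J) = -2 - 3 = -5)
(d(-4)*18)*H(K(6, n(5, -1))) = (9*18)*(-5) = 162*(-5) = -810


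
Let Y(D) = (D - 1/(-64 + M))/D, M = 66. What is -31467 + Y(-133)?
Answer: -8369955/266 ≈ -31466.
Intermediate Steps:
Y(D) = (-½ + D)/D (Y(D) = (D - 1/(-64 + 66))/D = (D - 1/2)/D = (D - 1*½)/D = (D - ½)/D = (-½ + D)/D)
-31467 + Y(-133) = -31467 + (-½ - 133)/(-133) = -31467 - 1/133*(-267/2) = -31467 + 267/266 = -8369955/266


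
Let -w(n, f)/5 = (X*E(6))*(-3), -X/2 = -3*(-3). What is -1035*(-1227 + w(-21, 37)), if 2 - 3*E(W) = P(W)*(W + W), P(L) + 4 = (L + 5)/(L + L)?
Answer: 4902795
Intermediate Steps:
P(L) = -4 + (5 + L)/(2*L) (P(L) = -4 + (L + 5)/(L + L) = -4 + (5 + L)/((2*L)) = -4 + (5 + L)*(1/(2*L)) = -4 + (5 + L)/(2*L))
E(W) = -1 + 7*W/3 (E(W) = 2/3 - (5 - 7*W)/(2*W)*(W + W)/3 = 2/3 - (5 - 7*W)/(2*W)*2*W/3 = 2/3 - (5 - 7*W)/3 = 2/3 + (-5/3 + 7*W/3) = -1 + 7*W/3)
X = -18 (X = -(-6)*(-3) = -2*9 = -18)
w(n, f) = -3510 (w(n, f) = -5*(-18*(-1 + (7/3)*6))*(-3) = -5*(-18*(-1 + 14))*(-3) = -5*(-18*13)*(-3) = -(-1170)*(-3) = -5*702 = -3510)
-1035*(-1227 + w(-21, 37)) = -1035*(-1227 - 3510) = -1035*(-4737) = 4902795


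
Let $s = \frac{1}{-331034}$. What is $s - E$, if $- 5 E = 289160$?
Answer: $\frac{19144358287}{331034} \approx 57832.0$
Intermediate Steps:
$E = -57832$ ($E = \left(- \frac{1}{5}\right) 289160 = -57832$)
$s = - \frac{1}{331034} \approx -3.0208 \cdot 10^{-6}$
$s - E = - \frac{1}{331034} - -57832 = - \frac{1}{331034} + 57832 = \frac{19144358287}{331034}$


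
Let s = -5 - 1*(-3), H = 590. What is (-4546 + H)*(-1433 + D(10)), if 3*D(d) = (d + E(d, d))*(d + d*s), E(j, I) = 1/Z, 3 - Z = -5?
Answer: 5802463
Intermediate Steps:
Z = 8 (Z = 3 - 1*(-5) = 3 + 5 = 8)
E(j, I) = ⅛ (E(j, I) = 1/8 = ⅛)
s = -2 (s = -5 + 3 = -2)
D(d) = -d*(⅛ + d)/3 (D(d) = ((d + ⅛)*(d + d*(-2)))/3 = ((⅛ + d)*(d - 2*d))/3 = ((⅛ + d)*(-d))/3 = (-d*(⅛ + d))/3 = -d*(⅛ + d)/3)
(-4546 + H)*(-1433 + D(10)) = (-4546 + 590)*(-1433 + (1/24)*10*(-1 - 8*10)) = -3956*(-1433 + (1/24)*10*(-1 - 80)) = -3956*(-1433 + (1/24)*10*(-81)) = -3956*(-1433 - 135/4) = -3956*(-5867/4) = 5802463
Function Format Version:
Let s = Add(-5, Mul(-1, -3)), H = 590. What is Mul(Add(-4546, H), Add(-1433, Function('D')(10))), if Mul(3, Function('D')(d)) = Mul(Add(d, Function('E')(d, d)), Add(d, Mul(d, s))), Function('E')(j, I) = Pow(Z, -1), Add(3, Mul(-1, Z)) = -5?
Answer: 5802463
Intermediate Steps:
Z = 8 (Z = Add(3, Mul(-1, -5)) = Add(3, 5) = 8)
Function('E')(j, I) = Rational(1, 8) (Function('E')(j, I) = Pow(8, -1) = Rational(1, 8))
s = -2 (s = Add(-5, 3) = -2)
Function('D')(d) = Mul(Rational(-1, 3), d, Add(Rational(1, 8), d)) (Function('D')(d) = Mul(Rational(1, 3), Mul(Add(d, Rational(1, 8)), Add(d, Mul(d, -2)))) = Mul(Rational(1, 3), Mul(Add(Rational(1, 8), d), Add(d, Mul(-2, d)))) = Mul(Rational(1, 3), Mul(Add(Rational(1, 8), d), Mul(-1, d))) = Mul(Rational(1, 3), Mul(-1, d, Add(Rational(1, 8), d))) = Mul(Rational(-1, 3), d, Add(Rational(1, 8), d)))
Mul(Add(-4546, H), Add(-1433, Function('D')(10))) = Mul(Add(-4546, 590), Add(-1433, Mul(Rational(1, 24), 10, Add(-1, Mul(-8, 10))))) = Mul(-3956, Add(-1433, Mul(Rational(1, 24), 10, Add(-1, -80)))) = Mul(-3956, Add(-1433, Mul(Rational(1, 24), 10, -81))) = Mul(-3956, Add(-1433, Rational(-135, 4))) = Mul(-3956, Rational(-5867, 4)) = 5802463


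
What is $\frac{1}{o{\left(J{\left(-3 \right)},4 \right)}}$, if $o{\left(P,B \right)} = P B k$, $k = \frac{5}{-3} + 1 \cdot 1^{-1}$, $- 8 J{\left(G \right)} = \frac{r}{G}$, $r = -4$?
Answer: $\frac{9}{4} \approx 2.25$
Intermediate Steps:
$J{\left(G \right)} = \frac{1}{2 G}$ ($J{\left(G \right)} = - \frac{\left(-4\right) \frac{1}{G}}{8} = \frac{1}{2 G}$)
$k = - \frac{2}{3}$ ($k = 5 \left(- \frac{1}{3}\right) + 1 \cdot 1 = - \frac{5}{3} + 1 = - \frac{2}{3} \approx -0.66667$)
$o{\left(P,B \right)} = - \frac{2 B P}{3}$ ($o{\left(P,B \right)} = P B \left(- \frac{2}{3}\right) = B P \left(- \frac{2}{3}\right) = - \frac{2 B P}{3}$)
$\frac{1}{o{\left(J{\left(-3 \right)},4 \right)}} = \frac{1}{\left(- \frac{2}{3}\right) 4 \frac{1}{2 \left(-3\right)}} = \frac{1}{\left(- \frac{2}{3}\right) 4 \cdot \frac{1}{2} \left(- \frac{1}{3}\right)} = \frac{1}{\left(- \frac{2}{3}\right) 4 \left(- \frac{1}{6}\right)} = \frac{1}{\frac{4}{9}} = \frac{9}{4}$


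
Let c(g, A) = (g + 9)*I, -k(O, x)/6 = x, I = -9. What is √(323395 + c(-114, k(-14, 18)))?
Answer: 2*√81085 ≈ 569.51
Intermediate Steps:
k(O, x) = -6*x
c(g, A) = -81 - 9*g (c(g, A) = (g + 9)*(-9) = (9 + g)*(-9) = -81 - 9*g)
√(323395 + c(-114, k(-14, 18))) = √(323395 + (-81 - 9*(-114))) = √(323395 + (-81 + 1026)) = √(323395 + 945) = √324340 = 2*√81085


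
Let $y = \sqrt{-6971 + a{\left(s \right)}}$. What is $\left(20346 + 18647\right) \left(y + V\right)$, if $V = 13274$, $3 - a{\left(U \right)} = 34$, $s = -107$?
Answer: $517593082 + 116979 i \sqrt{778} \approx 5.1759 \cdot 10^{8} + 3.2629 \cdot 10^{6} i$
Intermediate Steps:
$a{\left(U \right)} = -31$ ($a{\left(U \right)} = 3 - 34 = -31$)
$y = 3 i \sqrt{778}$ ($y = \sqrt{-6971 - 31} = \sqrt{-7002} = 3 i \sqrt{778} \approx 83.678 i$)
$\left(20346 + 18647\right) \left(y + V\right) = \left(20346 + 18647\right) \left(3 i \sqrt{778} + 13274\right) = 38993 \left(13274 + 3 i \sqrt{778}\right) = 517593082 + 116979 i \sqrt{778}$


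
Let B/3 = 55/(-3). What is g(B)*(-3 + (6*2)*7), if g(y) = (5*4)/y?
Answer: -324/11 ≈ -29.455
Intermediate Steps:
B = -55 (B = 3*(55/(-3)) = 3*(55*(-⅓)) = 3*(-55/3) = -55)
g(y) = 20/y
g(B)*(-3 + (6*2)*7) = (20/(-55))*(-3 + (6*2)*7) = (20*(-1/55))*(-3 + 12*7) = -4*(-3 + 84)/11 = -4/11*81 = -324/11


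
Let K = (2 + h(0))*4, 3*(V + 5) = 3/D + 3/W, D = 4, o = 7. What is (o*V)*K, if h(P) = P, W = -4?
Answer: -280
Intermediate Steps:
V = -5 (V = -5 + (3/4 + 3/(-4))/3 = -5 + (3*(¼) + 3*(-¼))/3 = -5 + (¾ - ¾)/3 = -5 + (⅓)*0 = -5 + 0 = -5)
K = 8 (K = (2 + 0)*4 = 2*4 = 8)
(o*V)*K = (7*(-5))*8 = -35*8 = -280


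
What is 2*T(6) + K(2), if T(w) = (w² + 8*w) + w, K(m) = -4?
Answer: 176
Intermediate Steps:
T(w) = w² + 9*w
2*T(6) + K(2) = 2*(6*(9 + 6)) - 4 = 2*(6*15) - 4 = 2*90 - 4 = 180 - 4 = 176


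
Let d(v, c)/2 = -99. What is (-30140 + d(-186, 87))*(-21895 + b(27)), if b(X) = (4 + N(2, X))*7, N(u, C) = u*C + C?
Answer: 646199400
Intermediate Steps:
N(u, C) = C + C*u (N(u, C) = C*u + C = C + C*u)
d(v, c) = -198 (d(v, c) = 2*(-99) = -198)
b(X) = 28 + 21*X (b(X) = (4 + X*(1 + 2))*7 = (4 + X*3)*7 = (4 + 3*X)*7 = 28 + 21*X)
(-30140 + d(-186, 87))*(-21895 + b(27)) = (-30140 - 198)*(-21895 + (28 + 21*27)) = -30338*(-21895 + (28 + 567)) = -30338*(-21895 + 595) = -30338*(-21300) = 646199400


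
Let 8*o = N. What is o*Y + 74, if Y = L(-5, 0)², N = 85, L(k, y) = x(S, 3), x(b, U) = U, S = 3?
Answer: 1357/8 ≈ 169.63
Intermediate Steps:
L(k, y) = 3
o = 85/8 (o = (⅛)*85 = 85/8 ≈ 10.625)
Y = 9 (Y = 3² = 9)
o*Y + 74 = (85/8)*9 + 74 = 765/8 + 74 = 1357/8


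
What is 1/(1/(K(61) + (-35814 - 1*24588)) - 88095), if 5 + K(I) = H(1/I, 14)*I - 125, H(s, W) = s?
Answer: -60531/5332478446 ≈ -1.1351e-5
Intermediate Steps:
K(I) = -129 (K(I) = -5 + (I/I - 125) = -5 + (1 - 125) = -5 - 124 = -129)
1/(1/(K(61) + (-35814 - 1*24588)) - 88095) = 1/(1/(-129 + (-35814 - 1*24588)) - 88095) = 1/(1/(-129 + (-35814 - 24588)) - 88095) = 1/(1/(-129 - 60402) - 88095) = 1/(1/(-60531) - 88095) = 1/(-1/60531 - 88095) = 1/(-5332478446/60531) = -60531/5332478446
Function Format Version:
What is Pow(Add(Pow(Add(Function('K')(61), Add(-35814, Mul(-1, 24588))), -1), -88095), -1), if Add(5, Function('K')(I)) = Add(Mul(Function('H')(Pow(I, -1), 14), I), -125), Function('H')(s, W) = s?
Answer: Rational(-60531, 5332478446) ≈ -1.1351e-5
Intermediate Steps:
Function('K')(I) = -129 (Function('K')(I) = Add(-5, Add(Mul(Pow(I, -1), I), -125)) = Add(-5, Add(1, -125)) = Add(-5, -124) = -129)
Pow(Add(Pow(Add(Function('K')(61), Add(-35814, Mul(-1, 24588))), -1), -88095), -1) = Pow(Add(Pow(Add(-129, Add(-35814, Mul(-1, 24588))), -1), -88095), -1) = Pow(Add(Pow(Add(-129, Add(-35814, -24588)), -1), -88095), -1) = Pow(Add(Pow(Add(-129, -60402), -1), -88095), -1) = Pow(Add(Pow(-60531, -1), -88095), -1) = Pow(Add(Rational(-1, 60531), -88095), -1) = Pow(Rational(-5332478446, 60531), -1) = Rational(-60531, 5332478446)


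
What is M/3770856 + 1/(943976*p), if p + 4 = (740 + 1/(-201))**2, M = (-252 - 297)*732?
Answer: -184726441755829425/1733347296291978136 ≈ -0.10657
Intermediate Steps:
M = -401868 (M = -549*732 = -401868)
p = 22123128517/40401 (p = -4 + (740 + 1/(-201))**2 = -4 + (740 - 1/201)**2 = -4 + (148739/201)**2 = -4 + 22123290121/40401 = 22123128517/40401 ≈ 5.4759e+5)
M/3770856 + 1/(943976*p) = -401868/3770856 + 1/(943976*(22123128517/40401)) = -401868*1/3770856 + (1/943976)*(40401/22123128517) = -11163/104746 + 40401/20883702364963592 = -184726441755829425/1733347296291978136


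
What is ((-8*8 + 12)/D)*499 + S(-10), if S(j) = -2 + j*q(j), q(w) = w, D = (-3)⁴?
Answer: -18010/81 ≈ -222.35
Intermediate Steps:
D = 81
S(j) = -2 + j² (S(j) = -2 + j*j = -2 + j²)
((-8*8 + 12)/D)*499 + S(-10) = ((-8*8 + 12)/81)*499 + (-2 + (-10)²) = ((-64 + 12)*(1/81))*499 + (-2 + 100) = -52*1/81*499 + 98 = -52/81*499 + 98 = -25948/81 + 98 = -18010/81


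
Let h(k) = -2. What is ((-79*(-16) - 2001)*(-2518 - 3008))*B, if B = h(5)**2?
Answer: 16290648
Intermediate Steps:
B = 4 (B = (-2)**2 = 4)
((-79*(-16) - 2001)*(-2518 - 3008))*B = ((-79*(-16) - 2001)*(-2518 - 3008))*4 = ((1264 - 2001)*(-5526))*4 = -737*(-5526)*4 = 4072662*4 = 16290648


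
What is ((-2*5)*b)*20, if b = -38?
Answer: 7600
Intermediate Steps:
((-2*5)*b)*20 = (-2*5*(-38))*20 = -10*(-38)*20 = 380*20 = 7600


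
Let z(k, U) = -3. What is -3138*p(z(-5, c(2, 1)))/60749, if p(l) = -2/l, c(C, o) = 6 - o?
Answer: -2092/60749 ≈ -0.034437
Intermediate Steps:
-3138*p(z(-5, c(2, 1)))/60749 = -(-6276)/(-3)/60749 = -(-6276)*(-1)/3*(1/60749) = -3138*⅔*(1/60749) = -2092*1/60749 = -2092/60749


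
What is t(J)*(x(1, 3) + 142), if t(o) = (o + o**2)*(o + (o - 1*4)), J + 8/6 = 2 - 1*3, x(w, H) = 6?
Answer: -107744/27 ≈ -3990.5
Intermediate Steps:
J = -7/3 (J = -4/3 + (2 - 1*3) = -4/3 + (2 - 3) = -4/3 - 1 = -7/3 ≈ -2.3333)
t(o) = (-4 + 2*o)*(o + o**2) (t(o) = (o + o**2)*(o + (o - 4)) = (o + o**2)*(o + (-4 + o)) = (o + o**2)*(-4 + 2*o) = (-4 + 2*o)*(o + o**2))
t(J)*(x(1, 3) + 142) = (2*(-7/3)*(-2 + (-7/3)**2 - 1*(-7/3)))*(6 + 142) = (2*(-7/3)*(-2 + 49/9 + 7/3))*148 = (2*(-7/3)*(52/9))*148 = -728/27*148 = -107744/27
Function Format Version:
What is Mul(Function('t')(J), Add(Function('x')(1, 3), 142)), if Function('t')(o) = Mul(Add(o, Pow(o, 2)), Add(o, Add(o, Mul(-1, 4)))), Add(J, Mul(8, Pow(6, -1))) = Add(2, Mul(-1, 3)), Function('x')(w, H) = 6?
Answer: Rational(-107744, 27) ≈ -3990.5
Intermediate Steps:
J = Rational(-7, 3) (J = Add(Rational(-4, 3), Add(2, Mul(-1, 3))) = Add(Rational(-4, 3), Add(2, -3)) = Add(Rational(-4, 3), -1) = Rational(-7, 3) ≈ -2.3333)
Function('t')(o) = Mul(Add(-4, Mul(2, o)), Add(o, Pow(o, 2))) (Function('t')(o) = Mul(Add(o, Pow(o, 2)), Add(o, Add(o, -4))) = Mul(Add(o, Pow(o, 2)), Add(o, Add(-4, o))) = Mul(Add(o, Pow(o, 2)), Add(-4, Mul(2, o))) = Mul(Add(-4, Mul(2, o)), Add(o, Pow(o, 2))))
Mul(Function('t')(J), Add(Function('x')(1, 3), 142)) = Mul(Mul(2, Rational(-7, 3), Add(-2, Pow(Rational(-7, 3), 2), Mul(-1, Rational(-7, 3)))), Add(6, 142)) = Mul(Mul(2, Rational(-7, 3), Add(-2, Rational(49, 9), Rational(7, 3))), 148) = Mul(Mul(2, Rational(-7, 3), Rational(52, 9)), 148) = Mul(Rational(-728, 27), 148) = Rational(-107744, 27)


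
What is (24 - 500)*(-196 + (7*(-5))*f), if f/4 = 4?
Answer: 359856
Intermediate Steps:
f = 16 (f = 4*4 = 16)
(24 - 500)*(-196 + (7*(-5))*f) = (24 - 500)*(-196 + (7*(-5))*16) = -476*(-196 - 35*16) = -476*(-196 - 560) = -476*(-756) = 359856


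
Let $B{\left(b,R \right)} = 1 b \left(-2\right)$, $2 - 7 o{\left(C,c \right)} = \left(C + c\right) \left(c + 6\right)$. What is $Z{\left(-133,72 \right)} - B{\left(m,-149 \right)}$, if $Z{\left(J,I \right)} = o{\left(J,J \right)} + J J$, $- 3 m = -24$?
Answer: $\frac{90155}{7} \approx 12879.0$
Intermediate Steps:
$m = 8$ ($m = \left(- \frac{1}{3}\right) \left(-24\right) = 8$)
$o{\left(C,c \right)} = \frac{2}{7} - \frac{\left(6 + c\right) \left(C + c\right)}{7}$ ($o{\left(C,c \right)} = \frac{2}{7} - \frac{\left(C + c\right) \left(c + 6\right)}{7} = \frac{2}{7} - \frac{\left(C + c\right) \left(6 + c\right)}{7} = \frac{2}{7} - \frac{\left(6 + c\right) \left(C + c\right)}{7}$)
$Z{\left(J,I \right)} = \frac{2}{7} - \frac{12 J}{7} + \frac{5 J^{2}}{7}$ ($Z{\left(J,I \right)} = \left(\frac{2}{7} - \frac{6 J}{7} - \frac{6 J}{7} - \frac{J^{2}}{7} - \frac{J J}{7}\right) + J J = \left(\frac{2}{7} - \frac{6 J}{7} - \frac{6 J}{7} - \frac{J^{2}}{7} - \frac{J^{2}}{7}\right) + J^{2} = \left(\frac{2}{7} - \frac{12 J}{7} - \frac{2 J^{2}}{7}\right) + J^{2} = \frac{2}{7} - \frac{12 J}{7} + \frac{5 J^{2}}{7}$)
$B{\left(b,R \right)} = - 2 b$ ($B{\left(b,R \right)} = b \left(-2\right) = - 2 b$)
$Z{\left(-133,72 \right)} - B{\left(m,-149 \right)} = \left(\frac{2}{7} - -228 + \frac{5 \left(-133\right)^{2}}{7}\right) - \left(-2\right) 8 = \left(\frac{2}{7} + 228 + \frac{5}{7} \cdot 17689\right) - -16 = \left(\frac{2}{7} + 228 + 12635\right) + 16 = \frac{90043}{7} + 16 = \frac{90155}{7}$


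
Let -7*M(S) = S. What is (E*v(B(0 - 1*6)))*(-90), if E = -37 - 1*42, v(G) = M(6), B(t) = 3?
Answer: -42660/7 ≈ -6094.3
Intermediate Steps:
M(S) = -S/7
v(G) = -6/7 (v(G) = -⅐*6 = -6/7)
E = -79 (E = -37 - 42 = -79)
(E*v(B(0 - 1*6)))*(-90) = -79*(-6/7)*(-90) = (474/7)*(-90) = -42660/7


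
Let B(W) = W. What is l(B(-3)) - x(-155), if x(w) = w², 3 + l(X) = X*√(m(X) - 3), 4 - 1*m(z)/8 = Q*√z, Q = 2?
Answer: -24028 - 3*√(29 - 16*I*√3) ≈ -24046.0 + 7.0715*I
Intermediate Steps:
m(z) = 32 - 16*√z
l(X) = -3 + X*√(29 - 16*√X) (l(X) = -3 + X*√((32 - 16*√X) - 3) = -3 + X*√(29 - 16*√X))
l(B(-3)) - x(-155) = (-3 - 3*√(29 - 16*I*√3)) - 1*(-155)² = (-3 - 3*√(29 - 16*I*√3)) - 1*24025 = (-3 - 3*√(29 - 16*I*√3)) - 24025 = -24028 - 3*√(29 - 16*I*√3)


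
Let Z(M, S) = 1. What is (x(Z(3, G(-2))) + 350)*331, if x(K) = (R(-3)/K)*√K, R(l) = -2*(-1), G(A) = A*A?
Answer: 116512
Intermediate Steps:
G(A) = A²
R(l) = 2
x(K) = 2/√K (x(K) = (2/K)*√K = 2/√K)
(x(Z(3, G(-2))) + 350)*331 = (2/√1 + 350)*331 = (2*1 + 350)*331 = (2 + 350)*331 = 352*331 = 116512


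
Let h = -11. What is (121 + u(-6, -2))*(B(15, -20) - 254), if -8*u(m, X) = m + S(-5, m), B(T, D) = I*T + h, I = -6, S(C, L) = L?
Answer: -86975/2 ≈ -43488.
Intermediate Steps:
B(T, D) = -11 - 6*T (B(T, D) = -6*T - 11 = -11 - 6*T)
u(m, X) = -m/4 (u(m, X) = -(m + m)/8 = -m/4)
(121 + u(-6, -2))*(B(15, -20) - 254) = (121 - ¼*(-6))*((-11 - 6*15) - 254) = (121 + 3/2)*((-11 - 90) - 254) = 245*(-101 - 254)/2 = (245/2)*(-355) = -86975/2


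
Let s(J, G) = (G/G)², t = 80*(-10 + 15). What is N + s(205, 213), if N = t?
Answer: 401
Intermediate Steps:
t = 400 (t = 80*5 = 400)
N = 400
s(J, G) = 1 (s(J, G) = 1² = 1)
N + s(205, 213) = 400 + 1 = 401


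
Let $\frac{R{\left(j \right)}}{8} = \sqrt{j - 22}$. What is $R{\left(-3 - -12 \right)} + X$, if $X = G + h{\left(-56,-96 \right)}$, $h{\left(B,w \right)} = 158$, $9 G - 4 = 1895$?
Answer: $369 + 8 i \sqrt{13} \approx 369.0 + 28.844 i$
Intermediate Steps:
$G = 211$ ($G = \frac{4}{9} + \frac{1}{9} \cdot 1895 = \frac{4}{9} + \frac{1895}{9} = 211$)
$R{\left(j \right)} = 8 \sqrt{-22 + j}$ ($R{\left(j \right)} = 8 \sqrt{j - 22} = 8 \sqrt{-22 + j}$)
$X = 369$ ($X = 211 + 158 = 369$)
$R{\left(-3 - -12 \right)} + X = 8 \sqrt{-22 - -9} + 369 = 8 \sqrt{-22 + \left(-3 + 12\right)} + 369 = 8 \sqrt{-22 + 9} + 369 = 8 \sqrt{-13} + 369 = 8 i \sqrt{13} + 369 = 369 + 8 i \sqrt{13}$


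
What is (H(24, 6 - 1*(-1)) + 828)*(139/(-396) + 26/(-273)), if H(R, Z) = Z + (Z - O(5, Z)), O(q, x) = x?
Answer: -1032895/2772 ≈ -372.62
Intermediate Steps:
H(R, Z) = Z (H(R, Z) = Z + (Z - Z) = Z + 0 = Z)
(H(24, 6 - 1*(-1)) + 828)*(139/(-396) + 26/(-273)) = ((6 - 1*(-1)) + 828)*(139/(-396) + 26/(-273)) = ((6 + 1) + 828)*(139*(-1/396) + 26*(-1/273)) = (7 + 828)*(-139/396 - 2/21) = 835*(-1237/2772) = -1032895/2772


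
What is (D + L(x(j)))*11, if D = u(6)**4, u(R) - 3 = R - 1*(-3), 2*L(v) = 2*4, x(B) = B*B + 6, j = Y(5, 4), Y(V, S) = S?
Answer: 228140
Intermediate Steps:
j = 4
x(B) = 6 + B**2 (x(B) = B**2 + 6 = 6 + B**2)
L(v) = 4 (L(v) = (2*4)/2 = (1/2)*8 = 4)
u(R) = 6 + R (u(R) = 3 + (R - 1*(-3)) = 3 + (R + 3) = 3 + (3 + R) = 6 + R)
D = 20736 (D = (6 + 6)**4 = 12**4 = 20736)
(D + L(x(j)))*11 = (20736 + 4)*11 = 20740*11 = 228140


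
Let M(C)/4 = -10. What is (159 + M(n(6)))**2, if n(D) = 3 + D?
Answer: 14161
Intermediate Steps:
M(C) = -40 (M(C) = 4*(-10) = -40)
(159 + M(n(6)))**2 = (159 - 40)**2 = 119**2 = 14161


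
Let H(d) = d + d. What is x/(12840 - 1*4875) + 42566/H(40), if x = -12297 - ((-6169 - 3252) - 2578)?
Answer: 6780287/12744 ≈ 532.04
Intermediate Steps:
H(d) = 2*d
x = -298 (x = -12297 - (-9421 - 2578) = -12297 - 1*(-11999) = -12297 + 11999 = -298)
x/(12840 - 1*4875) + 42566/H(40) = -298/(12840 - 1*4875) + 42566/((2*40)) = -298/(12840 - 4875) + 42566/80 = -298/7965 + 42566*(1/80) = -298*1/7965 + 21283/40 = -298/7965 + 21283/40 = 6780287/12744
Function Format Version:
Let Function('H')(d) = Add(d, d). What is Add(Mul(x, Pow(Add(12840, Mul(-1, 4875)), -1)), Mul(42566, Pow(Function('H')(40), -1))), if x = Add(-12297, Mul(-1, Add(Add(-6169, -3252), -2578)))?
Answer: Rational(6780287, 12744) ≈ 532.04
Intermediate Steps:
Function('H')(d) = Mul(2, d)
x = -298 (x = Add(-12297, Mul(-1, Add(-9421, -2578))) = Add(-12297, Mul(-1, -11999)) = Add(-12297, 11999) = -298)
Add(Mul(x, Pow(Add(12840, Mul(-1, 4875)), -1)), Mul(42566, Pow(Function('H')(40), -1))) = Add(Mul(-298, Pow(Add(12840, Mul(-1, 4875)), -1)), Mul(42566, Pow(Mul(2, 40), -1))) = Add(Mul(-298, Pow(Add(12840, -4875), -1)), Mul(42566, Pow(80, -1))) = Add(Mul(-298, Pow(7965, -1)), Mul(42566, Rational(1, 80))) = Add(Mul(-298, Rational(1, 7965)), Rational(21283, 40)) = Add(Rational(-298, 7965), Rational(21283, 40)) = Rational(6780287, 12744)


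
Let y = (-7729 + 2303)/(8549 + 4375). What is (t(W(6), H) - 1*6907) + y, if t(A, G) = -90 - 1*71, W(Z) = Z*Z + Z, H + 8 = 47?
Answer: -45676129/6462 ≈ -7068.4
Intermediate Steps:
H = 39 (H = -8 + 47 = 39)
W(Z) = Z + Z² (W(Z) = Z² + Z = Z + Z²)
y = -2713/6462 (y = -5426/12924 = -5426*1/12924 = -2713/6462 ≈ -0.41984)
t(A, G) = -161 (t(A, G) = -90 - 71 = -161)
(t(W(6), H) - 1*6907) + y = (-161 - 1*6907) - 2713/6462 = (-161 - 6907) - 2713/6462 = -7068 - 2713/6462 = -45676129/6462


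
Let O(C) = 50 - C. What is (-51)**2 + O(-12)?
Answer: 2663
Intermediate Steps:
(-51)**2 + O(-12) = (-51)**2 + (50 - 1*(-12)) = 2601 + (50 + 12) = 2601 + 62 = 2663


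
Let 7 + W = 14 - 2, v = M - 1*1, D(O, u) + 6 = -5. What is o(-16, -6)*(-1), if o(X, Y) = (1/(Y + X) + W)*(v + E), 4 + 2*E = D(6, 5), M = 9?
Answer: -109/44 ≈ -2.4773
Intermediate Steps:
D(O, u) = -11 (D(O, u) = -6 - 5 = -11)
E = -15/2 (E = -2 + (½)*(-11) = -2 - 11/2 = -15/2 ≈ -7.5000)
v = 8 (v = 9 - 1*1 = 9 - 1 = 8)
W = 5 (W = -7 + (14 - 2) = -7 + 12 = 5)
o(X, Y) = 5/2 + 1/(2*(X + Y)) (o(X, Y) = (1/(Y + X) + 5)*(8 - 15/2) = (1/(X + Y) + 5)*(½) = (5 + 1/(X + Y))*(½) = 5/2 + 1/(2*(X + Y)))
o(-16, -6)*(-1) = ((1 + 5*(-16) + 5*(-6))/(2*(-16 - 6)))*(-1) = ((½)*(1 - 80 - 30)/(-22))*(-1) = ((½)*(-1/22)*(-109))*(-1) = (109/44)*(-1) = -109/44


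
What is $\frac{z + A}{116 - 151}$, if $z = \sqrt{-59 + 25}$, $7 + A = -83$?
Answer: $\frac{18}{7} - \frac{i \sqrt{34}}{35} \approx 2.5714 - 0.1666 i$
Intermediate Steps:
$A = -90$ ($A = -7 - 83 = -90$)
$z = i \sqrt{34}$ ($z = \sqrt{-34} = i \sqrt{34} \approx 5.8309 i$)
$\frac{z + A}{116 - 151} = \frac{i \sqrt{34} - 90}{116 - 151} = \frac{-90 + i \sqrt{34}}{-35} = \left(-90 + i \sqrt{34}\right) \left(- \frac{1}{35}\right) = \frac{18}{7} - \frac{i \sqrt{34}}{35}$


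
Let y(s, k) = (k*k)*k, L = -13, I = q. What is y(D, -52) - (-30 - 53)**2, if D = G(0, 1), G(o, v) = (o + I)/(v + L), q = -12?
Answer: -147497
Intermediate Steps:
I = -12
G(o, v) = (-12 + o)/(-13 + v) (G(o, v) = (o - 12)/(v - 13) = (-12 + o)/(-13 + v))
D = 1 (D = (-12 + 0)/(-13 + 1) = -12/(-12) = -1/12*(-12) = 1)
y(s, k) = k**3 (y(s, k) = k**2*k = k**3)
y(D, -52) - (-30 - 53)**2 = (-52)**3 - (-30 - 53)**2 = -140608 - 1*(-83)**2 = -140608 - 1*6889 = -140608 - 6889 = -147497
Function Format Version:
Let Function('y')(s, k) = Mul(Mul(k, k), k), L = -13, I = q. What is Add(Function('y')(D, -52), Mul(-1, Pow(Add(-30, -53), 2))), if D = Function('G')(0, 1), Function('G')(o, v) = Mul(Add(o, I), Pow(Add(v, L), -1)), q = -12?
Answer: -147497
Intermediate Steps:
I = -12
Function('G')(o, v) = Mul(Pow(Add(-13, v), -1), Add(-12, o)) (Function('G')(o, v) = Mul(Add(o, -12), Pow(Add(v, -13), -1)) = Mul(Add(-12, o), Pow(Add(-13, v), -1)) = Mul(Pow(Add(-13, v), -1), Add(-12, o)))
D = 1 (D = Mul(Pow(Add(-13, 1), -1), Add(-12, 0)) = Mul(Pow(-12, -1), -12) = Mul(Rational(-1, 12), -12) = 1)
Function('y')(s, k) = Pow(k, 3) (Function('y')(s, k) = Mul(Pow(k, 2), k) = Pow(k, 3))
Add(Function('y')(D, -52), Mul(-1, Pow(Add(-30, -53), 2))) = Add(Pow(-52, 3), Mul(-1, Pow(Add(-30, -53), 2))) = Add(-140608, Mul(-1, Pow(-83, 2))) = Add(-140608, Mul(-1, 6889)) = Add(-140608, -6889) = -147497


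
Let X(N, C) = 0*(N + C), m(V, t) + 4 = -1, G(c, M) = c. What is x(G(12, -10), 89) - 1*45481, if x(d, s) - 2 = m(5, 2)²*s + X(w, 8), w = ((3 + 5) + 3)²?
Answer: -43254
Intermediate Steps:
w = 121 (w = (8 + 3)² = 11² = 121)
m(V, t) = -5 (m(V, t) = -4 - 1 = -5)
X(N, C) = 0 (X(N, C) = 0*(C + N) = 0)
x(d, s) = 2 + 25*s (x(d, s) = 2 + ((-5)²*s + 0) = 2 + (25*s + 0) = 2 + 25*s)
x(G(12, -10), 89) - 1*45481 = (2 + 25*89) - 1*45481 = (2 + 2225) - 45481 = 2227 - 45481 = -43254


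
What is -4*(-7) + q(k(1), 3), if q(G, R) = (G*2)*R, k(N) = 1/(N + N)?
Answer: 31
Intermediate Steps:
k(N) = 1/(2*N)
q(G, R) = 2*G*R (q(G, R) = (2*G)*R = 2*G*R)
-4*(-7) + q(k(1), 3) = -4*(-7) + 2*((½)/1)*3 = 28 + 2*((½)*1)*3 = 28 + 2*(½)*3 = 28 + 3 = 31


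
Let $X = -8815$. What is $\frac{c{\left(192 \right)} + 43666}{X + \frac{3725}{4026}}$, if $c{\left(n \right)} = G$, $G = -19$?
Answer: $- \frac{175722822}{35485465} \approx -4.952$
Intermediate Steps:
$c{\left(n \right)} = -19$
$\frac{c{\left(192 \right)} + 43666}{X + \frac{3725}{4026}} = \frac{-19 + 43666}{-8815 + \frac{3725}{4026}} = \frac{43647}{-8815 + 3725 \cdot \frac{1}{4026}} = \frac{43647}{-8815 + \frac{3725}{4026}} = \frac{43647}{- \frac{35485465}{4026}} = 43647 \left(- \frac{4026}{35485465}\right) = - \frac{175722822}{35485465}$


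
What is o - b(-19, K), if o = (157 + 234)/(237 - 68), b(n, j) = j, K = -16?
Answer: 3095/169 ≈ 18.314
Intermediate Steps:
o = 391/169 ≈ 2.3136
o - b(-19, K) = 391/169 - 1*(-16) = 391/169 + 16 = 3095/169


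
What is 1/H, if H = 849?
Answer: 1/849 ≈ 0.0011779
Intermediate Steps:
1/H = 1/849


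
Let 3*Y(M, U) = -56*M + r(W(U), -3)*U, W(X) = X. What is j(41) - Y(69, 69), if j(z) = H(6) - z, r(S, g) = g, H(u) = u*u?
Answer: 1352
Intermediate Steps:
H(u) = u²
Y(M, U) = -U - 56*M/3 (Y(M, U) = (-56*M - 3*U)/3 = -U - 56*M/3)
j(z) = 36 - z (j(z) = 6² - z = 36 - z)
j(41) - Y(69, 69) = (36 - 1*41) - (-1*69 - 56/3*69) = (36 - 41) - (-69 - 1288) = -5 - 1*(-1357) = -5 + 1357 = 1352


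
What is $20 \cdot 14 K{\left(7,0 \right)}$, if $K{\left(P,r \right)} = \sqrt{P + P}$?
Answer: $280 \sqrt{14} \approx 1047.7$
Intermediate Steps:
$K{\left(P,r \right)} = \sqrt{2} \sqrt{P}$ ($K{\left(P,r \right)} = \sqrt{2 P} = \sqrt{2} \sqrt{P}$)
$20 \cdot 14 K{\left(7,0 \right)} = 20 \cdot 14 \sqrt{2} \sqrt{7} = 280 \sqrt{14}$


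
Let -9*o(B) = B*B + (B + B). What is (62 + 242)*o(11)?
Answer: -43472/9 ≈ -4830.2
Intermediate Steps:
o(B) = -2*B/9 - B**2/9 (o(B) = -(B*B + (B + B))/9 = -(B**2 + 2*B)/9 = -2*B/9 - B**2/9)
(62 + 242)*o(11) = (62 + 242)*(-1/9*11*(2 + 11)) = 304*(-1/9*11*13) = 304*(-143/9) = -43472/9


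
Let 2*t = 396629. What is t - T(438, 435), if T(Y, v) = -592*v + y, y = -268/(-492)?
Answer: 112135153/246 ≈ 4.5583e+5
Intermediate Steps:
y = 67/123 (y = -268*(-1/492) = 67/123 ≈ 0.54472)
T(Y, v) = 67/123 - 592*v (T(Y, v) = -592*v + 67/123 = 67/123 - 592*v)
t = 396629/2 (t = (½)*396629 = 396629/2 ≈ 1.9831e+5)
t - T(438, 435) = 396629/2 - (67/123 - 592*435) = 396629/2 - (67/123 - 257520) = 396629/2 - 1*(-31674893/123) = 396629/2 + 31674893/123 = 112135153/246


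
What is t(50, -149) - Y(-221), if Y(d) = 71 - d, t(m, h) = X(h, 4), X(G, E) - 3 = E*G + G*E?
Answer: -1481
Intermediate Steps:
X(G, E) = 3 + 2*E*G (X(G, E) = 3 + (E*G + G*E) = 3 + (E*G + E*G) = 3 + 2*E*G)
t(m, h) = 3 + 8*h (t(m, h) = 3 + 2*4*h = 3 + 8*h)
t(50, -149) - Y(-221) = (3 + 8*(-149)) - (71 - 1*(-221)) = (3 - 1192) - (71 + 221) = -1189 - 1*292 = -1189 - 292 = -1481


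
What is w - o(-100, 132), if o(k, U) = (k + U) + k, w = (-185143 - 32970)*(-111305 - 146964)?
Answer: 56331826465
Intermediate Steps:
w = 56331826397 (w = -218113*(-258269) = 56331826397)
o(k, U) = U + 2*k (o(k, U) = (U + k) + k = U + 2*k)
w - o(-100, 132) = 56331826397 - (132 + 2*(-100)) = 56331826397 - (132 - 200) = 56331826397 - 1*(-68) = 56331826397 + 68 = 56331826465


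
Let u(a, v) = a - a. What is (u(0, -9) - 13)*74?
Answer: -962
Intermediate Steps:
u(a, v) = 0
(u(0, -9) - 13)*74 = (0 - 13)*74 = -13*74 = -962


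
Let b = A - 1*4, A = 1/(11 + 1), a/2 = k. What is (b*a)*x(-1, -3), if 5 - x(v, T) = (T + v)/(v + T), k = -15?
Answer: 470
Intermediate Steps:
x(v, T) = 4 (x(v, T) = 5 - (T + v)/(v + T) = 5 - (T + v)/(T + v) = 5 - 1*1 = 5 - 1 = 4)
a = -30 (a = 2*(-15) = -30)
A = 1/12 ≈ 0.083333
b = -47/12 (b = 1/12 - 1*4 = 1/12 - 4 = -47/12 ≈ -3.9167)
(b*a)*x(-1, -3) = -47/12*(-30)*4 = (235/2)*4 = 470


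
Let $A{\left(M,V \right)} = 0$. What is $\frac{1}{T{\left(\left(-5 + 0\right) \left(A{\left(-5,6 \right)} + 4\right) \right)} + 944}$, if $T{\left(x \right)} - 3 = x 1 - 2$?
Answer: $\frac{1}{925} \approx 0.0010811$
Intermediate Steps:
$T{\left(x \right)} = 1 + x$ ($T{\left(x \right)} = 3 + \left(x 1 - 2\right) = 3 + \left(x - 2\right) = 3 + \left(-2 + x\right) = 1 + x$)
$\frac{1}{T{\left(\left(-5 + 0\right) \left(A{\left(-5,6 \right)} + 4\right) \right)} + 944} = \frac{1}{\left(1 + \left(-5 + 0\right) \left(0 + 4\right)\right) + 944} = \frac{1}{\left(1 - 20\right) + 944} = \frac{1}{-19 + 944} = \frac{1}{925}$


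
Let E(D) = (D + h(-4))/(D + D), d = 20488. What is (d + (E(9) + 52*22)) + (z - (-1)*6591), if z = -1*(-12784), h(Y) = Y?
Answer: 738131/18 ≈ 41007.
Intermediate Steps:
z = 12784
E(D) = (-4 + D)/(2*D) (E(D) = (D - 4)/(D + D) = (-4 + D)/((2*D)) = (-4 + D)*(1/(2*D)) = (-4 + D)/(2*D))
(d + (E(9) + 52*22)) + (z - (-1)*6591) = (20488 + ((½)*(-4 + 9)/9 + 52*22)) + (12784 - (-1)*6591) = (20488 + ((½)*(⅑)*5 + 1144)) + (12784 - 1*(-6591)) = (20488 + (5/18 + 1144)) + (12784 + 6591) = (20488 + 20597/18) + 19375 = 389381/18 + 19375 = 738131/18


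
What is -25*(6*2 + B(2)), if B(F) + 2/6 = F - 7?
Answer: -500/3 ≈ -166.67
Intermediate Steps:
B(F) = -22/3 + F (B(F) = -1/3 + (F - 7) = -1/3 + (-7 + F) = -22/3 + F)
-25*(6*2 + B(2)) = -25*(6*2 + (-22/3 + 2)) = -25*(12 - 16/3) = -25*20/3 = -500/3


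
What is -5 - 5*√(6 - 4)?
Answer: -5 - 5*√2 ≈ -12.071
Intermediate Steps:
-5 - 5*√(6 - 4) = -5 - 5*√2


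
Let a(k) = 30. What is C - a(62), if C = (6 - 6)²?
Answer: -30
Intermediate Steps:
C = 0 (C = 0² = 0)
C - a(62) = 0 - 1*30 = 0 - 30 = -30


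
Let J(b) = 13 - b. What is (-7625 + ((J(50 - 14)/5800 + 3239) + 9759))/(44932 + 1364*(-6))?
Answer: 31163377/213138400 ≈ 0.14621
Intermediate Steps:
(-7625 + ((J(50 - 14)/5800 + 3239) + 9759))/(44932 + 1364*(-6)) = (-7625 + (((13 - (50 - 14))/5800 + 3239) + 9759))/(44932 + 1364*(-6)) = (-7625 + (((13 - 1*36)*(1/5800) + 3239) + 9759))/(44932 - 8184) = (-7625 + (((13 - 36)*(1/5800) + 3239) + 9759))/36748 = (-7625 + ((-23*1/5800 + 3239) + 9759))*(1/36748) = (-7625 + ((-23/5800 + 3239) + 9759))*(1/36748) = (-7625 + (18786177/5800 + 9759))*(1/36748) = (-7625 + 75388377/5800)*(1/36748) = (31163377/5800)*(1/36748) = 31163377/213138400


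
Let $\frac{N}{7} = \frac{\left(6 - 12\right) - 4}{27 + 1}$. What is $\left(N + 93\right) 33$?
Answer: $\frac{5973}{2} \approx 2986.5$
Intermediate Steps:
$N = - \frac{5}{2}$ ($N = 7 \frac{\left(6 - 12\right) - 4}{27 + 1} = 7 \frac{\left(6 - 12\right) - 4}{28} = 7 \left(-6 - 4\right) \frac{1}{28} = 7 \left(\left(-10\right) \frac{1}{28}\right) = 7 \left(- \frac{5}{14}\right) = - \frac{5}{2} \approx -2.5$)
$\left(N + 93\right) 33 = \left(- \frac{5}{2} + 93\right) 33 = \frac{181}{2} \cdot 33 = \frac{5973}{2}$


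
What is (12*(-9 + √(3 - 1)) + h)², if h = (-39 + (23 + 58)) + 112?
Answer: 2404 + 1104*√2 ≈ 3965.3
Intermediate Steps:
h = 154 (h = (-39 + 81) + 112 = 42 + 112 = 154)
(12*(-9 + √(3 - 1)) + h)² = (12*(-9 + √(3 - 1)) + 154)² = (12*(-9 + √2) + 154)² = ((-108 + 12*√2) + 154)² = (46 + 12*√2)²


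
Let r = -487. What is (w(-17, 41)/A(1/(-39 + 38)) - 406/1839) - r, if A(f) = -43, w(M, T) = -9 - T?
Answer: 38584991/79077 ≈ 487.94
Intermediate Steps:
(w(-17, 41)/A(1/(-39 + 38)) - 406/1839) - r = ((-9 - 1*41)/(-43) - 406/1839) - 1*(-487) = ((-9 - 41)*(-1/43) - 406*1/1839) + 487 = (-50*(-1/43) - 406/1839) + 487 = (50/43 - 406/1839) + 487 = 74492/79077 + 487 = 38584991/79077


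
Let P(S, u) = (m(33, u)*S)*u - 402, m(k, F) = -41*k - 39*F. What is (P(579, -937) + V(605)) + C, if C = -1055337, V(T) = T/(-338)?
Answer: -6453244757447/338 ≈ -1.9092e+10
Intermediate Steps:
P(S, u) = -402 + S*u*(-1353 - 39*u) (P(S, u) = ((-41*33 - 39*u)*S)*u - 402 = ((-1353 - 39*u)*S)*u - 402 = (S*(-1353 - 39*u))*u - 402 = S*u*(-1353 - 39*u) - 402 = -402 + S*u*(-1353 - 39*u))
V(T) = -T/338 (V(T) = T*(-1/338) = -T/338)
(P(579, -937) + V(605)) + C = ((-402 - 3*579*(-937)*(451 + 13*(-937))) - 1/338*605) - 1055337 = ((-402 - 3*579*(-937)*(451 - 12181)) - 605/338) - 1055337 = ((-402 - 3*579*(-937)*(-11730)) - 605/338) - 1055337 = ((-402 - 19091384370) - 605/338) - 1055337 = (-19091384772 - 605/338) - 1055337 = -6452888053541/338 - 1055337 = -6453244757447/338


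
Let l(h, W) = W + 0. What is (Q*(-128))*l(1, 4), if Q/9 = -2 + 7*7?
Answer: -216576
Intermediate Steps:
Q = 423 (Q = 9*(-2 + 7*7) = 9*(-2 + 49) = 9*47 = 423)
l(h, W) = W
(Q*(-128))*l(1, 4) = (423*(-128))*4 = -54144*4 = -216576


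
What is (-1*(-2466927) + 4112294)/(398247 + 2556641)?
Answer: 6579221/2954888 ≈ 2.2266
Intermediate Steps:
(-1*(-2466927) + 4112294)/(398247 + 2556641) = (2466927 + 4112294)/2954888 = 6579221*(1/2954888) = 6579221/2954888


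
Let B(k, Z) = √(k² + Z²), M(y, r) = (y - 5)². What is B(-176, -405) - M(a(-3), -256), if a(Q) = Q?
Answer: -64 + √195001 ≈ 377.59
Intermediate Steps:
M(y, r) = (-5 + y)²
B(k, Z) = √(Z² + k²)
B(-176, -405) - M(a(-3), -256) = √((-405)² + (-176)²) - (-5 - 3)² = √(164025 + 30976) - 1*(-8)² = √195001 - 1*64 = √195001 - 64 = -64 + √195001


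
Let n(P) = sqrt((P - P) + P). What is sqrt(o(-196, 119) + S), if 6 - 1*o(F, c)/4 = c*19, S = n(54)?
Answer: sqrt(-9020 + 3*sqrt(6)) ≈ 94.935*I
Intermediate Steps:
n(P) = sqrt(P) (n(P) = sqrt(0 + P) = sqrt(P))
S = 3*sqrt(6) (S = sqrt(54) = 3*sqrt(6) ≈ 7.3485)
o(F, c) = 24 - 76*c (o(F, c) = 24 - 4*c*19 = 24 - 76*c)
sqrt(o(-196, 119) + S) = sqrt((24 - 76*119) + 3*sqrt(6)) = sqrt((24 - 9044) + 3*sqrt(6)) = sqrt(-9020 + 3*sqrt(6))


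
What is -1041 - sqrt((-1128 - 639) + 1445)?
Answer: -1041 - I*sqrt(322) ≈ -1041.0 - 17.944*I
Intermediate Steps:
-1041 - sqrt((-1128 - 639) + 1445) = -1041 - sqrt(-1767 + 1445) = -1041 - sqrt(-322) = -1041 - I*sqrt(322)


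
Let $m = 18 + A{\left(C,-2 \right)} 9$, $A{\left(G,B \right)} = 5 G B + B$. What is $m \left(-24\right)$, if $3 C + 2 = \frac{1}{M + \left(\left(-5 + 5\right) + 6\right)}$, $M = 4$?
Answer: $-1368$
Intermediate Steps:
$C = - \frac{19}{30}$ ($C = - \frac{2}{3} + \frac{1}{3 \left(4 + \left(\left(-5 + 5\right) + 6\right)\right)} = - \frac{2}{3} + \frac{1}{3 \left(4 + \left(0 + 6\right)\right)} = - \frac{2}{3} + \frac{1}{3 \left(4 + 6\right)} = - \frac{2}{3} + \frac{1}{3 \cdot 10} = - \frac{2}{3} + \frac{1}{3} \cdot \frac{1}{10} = - \frac{2}{3} + \frac{1}{30} = - \frac{19}{30} \approx -0.63333$)
$A{\left(G,B \right)} = B + 5 B G$ ($A{\left(G,B \right)} = 5 B G + B = B + 5 B G$)
$m = 57$ ($m = 18 + - 2 \left(1 + 5 \left(- \frac{19}{30}\right)\right) 9 = 18 + - 2 \left(1 - \frac{19}{6}\right) 9 = 18 + \left(-2\right) \left(- \frac{13}{6}\right) 9 = 18 + \frac{13}{3} \cdot 9 = 18 + 39 = 57$)
$m \left(-24\right) = 57 \left(-24\right) = -1368$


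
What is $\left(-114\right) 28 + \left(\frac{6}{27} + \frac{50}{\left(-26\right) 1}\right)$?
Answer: $- \frac{373663}{117} \approx -3193.7$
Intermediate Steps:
$\left(-114\right) 28 + \left(\frac{6}{27} + \frac{50}{\left(-26\right) 1}\right) = -3192 + \left(6 \cdot \frac{1}{27} + \frac{50}{-26}\right) = -3192 + \left(\frac{2}{9} + 50 \left(- \frac{1}{26}\right)\right) = -3192 + \left(\frac{2}{9} - \frac{25}{13}\right) = -3192 - \frac{199}{117} = - \frac{373663}{117}$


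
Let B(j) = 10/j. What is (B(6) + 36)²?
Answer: 12769/9 ≈ 1418.8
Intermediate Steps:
(B(6) + 36)² = (10/6 + 36)² = (10*(⅙) + 36)² = (5/3 + 36)² = (113/3)² = 12769/9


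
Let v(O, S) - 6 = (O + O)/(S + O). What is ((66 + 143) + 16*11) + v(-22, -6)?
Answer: 2748/7 ≈ 392.57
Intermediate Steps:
v(O, S) = 6 + 2*O/(O + S) (v(O, S) = 6 + (O + O)/(S + O) = 6 + (2*O)/(O + S) = 6 + 2*O/(O + S))
((66 + 143) + 16*11) + v(-22, -6) = ((66 + 143) + 16*11) + 2*(3*(-6) + 4*(-22))/(-22 - 6) = (209 + 176) + 2*(-18 - 88)/(-28) = 385 + 2*(-1/28)*(-106) = 385 + 53/7 = 2748/7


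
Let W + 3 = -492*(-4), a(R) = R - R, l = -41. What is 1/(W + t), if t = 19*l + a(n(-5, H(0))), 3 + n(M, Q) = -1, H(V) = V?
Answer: 1/1186 ≈ 0.00084317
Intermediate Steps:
n(M, Q) = -4 (n(M, Q) = -3 - 1 = -4)
a(R) = 0
W = 1965 (W = -3 - 492*(-4) = -3 + 1968 = 1965)
t = -779 (t = 19*(-41) + 0 = -779 + 0 = -779)
1/(W + t) = 1/(1965 - 779) = 1/1186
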